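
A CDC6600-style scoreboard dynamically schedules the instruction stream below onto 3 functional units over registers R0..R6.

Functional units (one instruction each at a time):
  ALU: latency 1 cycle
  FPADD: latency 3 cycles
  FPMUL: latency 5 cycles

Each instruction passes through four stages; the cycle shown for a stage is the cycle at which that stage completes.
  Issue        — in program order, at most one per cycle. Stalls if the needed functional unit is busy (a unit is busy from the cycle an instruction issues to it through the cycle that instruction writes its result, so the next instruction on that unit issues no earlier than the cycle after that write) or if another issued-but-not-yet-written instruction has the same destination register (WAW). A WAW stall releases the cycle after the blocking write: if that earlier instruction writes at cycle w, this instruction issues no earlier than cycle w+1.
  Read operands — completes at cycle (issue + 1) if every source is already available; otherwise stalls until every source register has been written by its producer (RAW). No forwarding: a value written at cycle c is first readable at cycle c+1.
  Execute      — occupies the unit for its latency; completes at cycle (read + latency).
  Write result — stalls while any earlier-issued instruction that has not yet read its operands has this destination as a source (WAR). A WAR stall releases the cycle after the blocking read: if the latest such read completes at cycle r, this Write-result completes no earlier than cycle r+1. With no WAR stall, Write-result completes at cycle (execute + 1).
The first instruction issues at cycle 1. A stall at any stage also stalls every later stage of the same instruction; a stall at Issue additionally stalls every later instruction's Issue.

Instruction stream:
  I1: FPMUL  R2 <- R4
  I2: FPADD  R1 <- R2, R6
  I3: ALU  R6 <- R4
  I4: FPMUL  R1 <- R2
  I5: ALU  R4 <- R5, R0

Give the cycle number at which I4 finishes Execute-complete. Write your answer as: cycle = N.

cycle = 20

I1  is:1  ro:2  ex:7  wr:8
I2  is:2  ro:9  ex:12  wr:13  — RAW R2: wait I1 write@8
I3  is:3  ro:4  ex:5  wr:10  — WAR R6: wait I2 read@9
I4  is:14  ro:15  ex:20  wr:21  — WAW R1: wait I2 write@13
I5  is:15  ro:16  ex:17  wr:18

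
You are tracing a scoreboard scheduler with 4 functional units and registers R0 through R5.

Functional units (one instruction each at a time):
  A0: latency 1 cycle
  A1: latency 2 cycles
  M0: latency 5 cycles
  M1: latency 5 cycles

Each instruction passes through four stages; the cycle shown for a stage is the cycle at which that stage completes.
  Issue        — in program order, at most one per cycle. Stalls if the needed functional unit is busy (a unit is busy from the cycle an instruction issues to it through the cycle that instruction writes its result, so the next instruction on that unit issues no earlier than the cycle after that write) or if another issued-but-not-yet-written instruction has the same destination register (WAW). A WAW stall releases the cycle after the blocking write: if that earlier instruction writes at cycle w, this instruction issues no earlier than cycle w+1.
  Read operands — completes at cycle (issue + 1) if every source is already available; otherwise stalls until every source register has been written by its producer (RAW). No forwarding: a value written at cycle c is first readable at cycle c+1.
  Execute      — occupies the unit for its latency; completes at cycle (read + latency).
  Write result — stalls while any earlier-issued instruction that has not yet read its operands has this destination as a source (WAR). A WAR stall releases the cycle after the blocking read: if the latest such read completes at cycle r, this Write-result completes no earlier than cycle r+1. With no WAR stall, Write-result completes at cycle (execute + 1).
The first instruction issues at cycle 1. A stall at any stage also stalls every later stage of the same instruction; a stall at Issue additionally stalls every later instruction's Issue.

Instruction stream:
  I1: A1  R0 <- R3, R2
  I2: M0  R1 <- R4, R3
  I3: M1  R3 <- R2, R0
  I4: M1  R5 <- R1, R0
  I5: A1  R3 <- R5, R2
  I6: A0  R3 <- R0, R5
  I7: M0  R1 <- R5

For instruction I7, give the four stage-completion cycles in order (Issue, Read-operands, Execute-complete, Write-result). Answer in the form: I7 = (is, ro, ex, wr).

[1] I1→A1
[2] I1 RO · I2→M0
[3] I2 RO · I3→M1
[4] I1 EX
[5] I1 WR R0
[6] I3 RO
[8] I2 EX
[9] I2 WR R1
[11] I3 EX
[12] I3 WR R3
[13] I4→M1
[14] I4 RO · I5→A1
[19] I4 EX
[20] I4 WR R5
[21] I5 RO
[23] I5 EX
[24] I5 WR R3
[25] I6→A0
[26] I6 RO · I7→M0
[27] I6 EX · I7 RO
[28] I6 WR R3
[32] I7 EX
[33] I7 WR R1

I7 = (26, 27, 32, 33)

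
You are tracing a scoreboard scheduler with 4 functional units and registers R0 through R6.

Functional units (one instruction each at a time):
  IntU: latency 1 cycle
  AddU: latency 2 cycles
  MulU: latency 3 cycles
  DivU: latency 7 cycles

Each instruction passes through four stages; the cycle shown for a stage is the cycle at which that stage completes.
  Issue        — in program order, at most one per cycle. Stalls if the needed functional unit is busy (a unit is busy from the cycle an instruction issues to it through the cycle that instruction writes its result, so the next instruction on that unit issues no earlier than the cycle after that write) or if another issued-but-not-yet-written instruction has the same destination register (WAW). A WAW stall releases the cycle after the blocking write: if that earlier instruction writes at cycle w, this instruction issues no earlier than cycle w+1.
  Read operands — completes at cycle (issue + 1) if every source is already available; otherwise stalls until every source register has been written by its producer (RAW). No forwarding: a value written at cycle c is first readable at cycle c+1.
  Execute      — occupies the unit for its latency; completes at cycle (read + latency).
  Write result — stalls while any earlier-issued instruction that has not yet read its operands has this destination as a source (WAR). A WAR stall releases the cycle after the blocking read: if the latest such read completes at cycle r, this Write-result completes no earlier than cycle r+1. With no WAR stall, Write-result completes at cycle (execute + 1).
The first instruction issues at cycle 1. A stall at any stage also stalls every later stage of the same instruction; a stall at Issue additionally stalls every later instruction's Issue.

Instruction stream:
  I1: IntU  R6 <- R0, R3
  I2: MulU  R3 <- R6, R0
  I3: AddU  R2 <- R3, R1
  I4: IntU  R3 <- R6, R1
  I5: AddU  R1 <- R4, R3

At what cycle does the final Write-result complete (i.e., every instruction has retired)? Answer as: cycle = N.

cycle 1: I1→IntU
cycle 2: I1 RO, I2→MulU
cycle 3: I1 EX, I3→AddU
cycle 4: I1 WR R6
cycle 5: I2 RO
cycle 8: I2 EX
cycle 9: I2 WR R3
cycle 10: I3 RO, I4→IntU
cycle 11: I4 RO
cycle 12: I3 EX, I4 EX
cycle 13: I3 WR R2, I4 WR R3
cycle 14: I5→AddU
cycle 15: I5 RO
cycle 17: I5 EX
cycle 18: I5 WR R1

cycle = 18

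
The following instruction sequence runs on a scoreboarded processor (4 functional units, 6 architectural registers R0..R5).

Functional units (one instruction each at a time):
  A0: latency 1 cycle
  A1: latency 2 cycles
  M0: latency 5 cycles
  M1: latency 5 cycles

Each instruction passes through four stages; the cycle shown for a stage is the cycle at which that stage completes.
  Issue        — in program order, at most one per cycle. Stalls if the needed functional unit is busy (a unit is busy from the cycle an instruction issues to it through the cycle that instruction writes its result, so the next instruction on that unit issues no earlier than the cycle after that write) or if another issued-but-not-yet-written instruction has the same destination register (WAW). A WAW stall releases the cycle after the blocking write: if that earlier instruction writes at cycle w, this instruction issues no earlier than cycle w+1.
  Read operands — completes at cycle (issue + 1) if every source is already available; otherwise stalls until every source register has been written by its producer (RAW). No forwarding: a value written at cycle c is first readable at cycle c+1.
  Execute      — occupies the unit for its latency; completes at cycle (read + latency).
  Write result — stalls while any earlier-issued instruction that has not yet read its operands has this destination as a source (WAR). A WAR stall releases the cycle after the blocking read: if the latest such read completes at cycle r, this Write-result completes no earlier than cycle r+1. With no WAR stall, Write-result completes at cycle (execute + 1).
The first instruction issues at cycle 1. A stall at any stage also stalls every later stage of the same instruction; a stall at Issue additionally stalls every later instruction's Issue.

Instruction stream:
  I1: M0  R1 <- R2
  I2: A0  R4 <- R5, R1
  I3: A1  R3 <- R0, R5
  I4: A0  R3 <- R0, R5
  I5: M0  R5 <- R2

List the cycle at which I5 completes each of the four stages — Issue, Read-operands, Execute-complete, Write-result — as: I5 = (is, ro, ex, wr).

I5 = (13, 14, 19, 20)

c1: I1 dispatched to M0
c2: I1 operands ready | I2 dispatched to A0
c3: I3 dispatched to A1
c4: I3 operands ready
c6: I3 complete
c7: I1 complete | R3←I3
c8: R1←I1
c9: I2 operands ready
c10: I2 complete
c11: R4←I2
c12: I4 dispatched to A0
c13: I4 operands ready | I5 dispatched to M0
c14: I4 complete | I5 operands ready
c15: R3←I4
c19: I5 complete
c20: R5←I5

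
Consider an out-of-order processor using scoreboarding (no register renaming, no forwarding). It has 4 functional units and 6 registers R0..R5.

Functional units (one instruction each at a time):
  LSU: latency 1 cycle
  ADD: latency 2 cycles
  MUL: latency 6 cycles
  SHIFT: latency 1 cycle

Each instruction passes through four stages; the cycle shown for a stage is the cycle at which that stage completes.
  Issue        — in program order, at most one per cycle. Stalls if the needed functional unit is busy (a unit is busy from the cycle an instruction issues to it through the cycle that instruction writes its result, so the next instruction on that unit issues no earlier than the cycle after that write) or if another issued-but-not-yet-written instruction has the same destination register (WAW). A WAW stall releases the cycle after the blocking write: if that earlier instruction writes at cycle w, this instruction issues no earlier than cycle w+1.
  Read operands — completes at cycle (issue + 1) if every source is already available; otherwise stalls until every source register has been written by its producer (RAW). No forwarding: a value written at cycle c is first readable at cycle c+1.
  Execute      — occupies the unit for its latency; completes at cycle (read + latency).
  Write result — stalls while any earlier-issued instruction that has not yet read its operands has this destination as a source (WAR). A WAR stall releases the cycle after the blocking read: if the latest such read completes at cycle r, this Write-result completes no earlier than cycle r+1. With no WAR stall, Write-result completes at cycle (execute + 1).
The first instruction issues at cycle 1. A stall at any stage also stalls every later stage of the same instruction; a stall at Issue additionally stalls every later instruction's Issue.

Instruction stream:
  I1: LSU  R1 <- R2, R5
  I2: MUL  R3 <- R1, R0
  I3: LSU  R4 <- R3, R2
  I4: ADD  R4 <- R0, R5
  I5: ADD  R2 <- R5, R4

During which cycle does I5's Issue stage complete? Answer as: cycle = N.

cycle = 21

  I1 | 1 | 2 | 3 | 4
  I2 | 2 | 5 | 11 | 12   RAW R1: wait I1 write@4
  I3 | 5 | 13 | 14 | 15   struct: LSU busy until I1 writes@4 · RAW R3: wait I2 write@12
  I4 | 16 | 17 | 19 | 20   WAW R4: wait I3 write@15
  I5 | 21 | 22 | 24 | 25   struct: ADD busy until I4 writes@20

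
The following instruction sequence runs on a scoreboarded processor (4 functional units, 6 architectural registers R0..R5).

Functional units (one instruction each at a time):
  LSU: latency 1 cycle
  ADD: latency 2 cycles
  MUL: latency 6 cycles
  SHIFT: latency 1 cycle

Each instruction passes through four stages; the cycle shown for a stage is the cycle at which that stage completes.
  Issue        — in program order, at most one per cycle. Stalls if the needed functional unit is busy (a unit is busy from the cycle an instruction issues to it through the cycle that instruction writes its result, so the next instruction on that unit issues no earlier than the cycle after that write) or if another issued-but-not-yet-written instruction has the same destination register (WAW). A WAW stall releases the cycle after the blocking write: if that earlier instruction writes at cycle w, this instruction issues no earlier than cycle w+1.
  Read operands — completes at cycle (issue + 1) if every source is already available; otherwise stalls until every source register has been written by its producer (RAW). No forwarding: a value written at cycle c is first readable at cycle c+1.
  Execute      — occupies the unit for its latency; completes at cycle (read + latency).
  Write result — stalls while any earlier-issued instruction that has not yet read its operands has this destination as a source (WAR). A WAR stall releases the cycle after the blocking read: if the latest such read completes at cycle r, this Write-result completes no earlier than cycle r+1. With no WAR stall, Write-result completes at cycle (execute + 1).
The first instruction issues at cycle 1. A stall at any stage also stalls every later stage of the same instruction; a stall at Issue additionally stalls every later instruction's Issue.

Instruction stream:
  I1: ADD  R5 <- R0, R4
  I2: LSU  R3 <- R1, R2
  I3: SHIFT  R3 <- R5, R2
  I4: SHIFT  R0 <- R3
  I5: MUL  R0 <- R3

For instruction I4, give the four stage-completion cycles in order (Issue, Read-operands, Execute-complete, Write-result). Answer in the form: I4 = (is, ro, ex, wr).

c1: issue I1 (ADD)
c2: I1 read-ops, issue I2 (LSU)
c3: I2 read-ops
c4: I1 finished on ADD, I2 finished on LSU
c5: I1→R5, I2→R3
c6: issue I3 (SHIFT)
c7: I3 read-ops
c8: I3 finished on SHIFT
c9: I3→R3
c10: issue I4 (SHIFT)
c11: I4 read-ops
c12: I4 finished on SHIFT
c13: I4→R0
c14: issue I5 (MUL)
c15: I5 read-ops
c21: I5 finished on MUL
c22: I5→R0

I4 = (10, 11, 12, 13)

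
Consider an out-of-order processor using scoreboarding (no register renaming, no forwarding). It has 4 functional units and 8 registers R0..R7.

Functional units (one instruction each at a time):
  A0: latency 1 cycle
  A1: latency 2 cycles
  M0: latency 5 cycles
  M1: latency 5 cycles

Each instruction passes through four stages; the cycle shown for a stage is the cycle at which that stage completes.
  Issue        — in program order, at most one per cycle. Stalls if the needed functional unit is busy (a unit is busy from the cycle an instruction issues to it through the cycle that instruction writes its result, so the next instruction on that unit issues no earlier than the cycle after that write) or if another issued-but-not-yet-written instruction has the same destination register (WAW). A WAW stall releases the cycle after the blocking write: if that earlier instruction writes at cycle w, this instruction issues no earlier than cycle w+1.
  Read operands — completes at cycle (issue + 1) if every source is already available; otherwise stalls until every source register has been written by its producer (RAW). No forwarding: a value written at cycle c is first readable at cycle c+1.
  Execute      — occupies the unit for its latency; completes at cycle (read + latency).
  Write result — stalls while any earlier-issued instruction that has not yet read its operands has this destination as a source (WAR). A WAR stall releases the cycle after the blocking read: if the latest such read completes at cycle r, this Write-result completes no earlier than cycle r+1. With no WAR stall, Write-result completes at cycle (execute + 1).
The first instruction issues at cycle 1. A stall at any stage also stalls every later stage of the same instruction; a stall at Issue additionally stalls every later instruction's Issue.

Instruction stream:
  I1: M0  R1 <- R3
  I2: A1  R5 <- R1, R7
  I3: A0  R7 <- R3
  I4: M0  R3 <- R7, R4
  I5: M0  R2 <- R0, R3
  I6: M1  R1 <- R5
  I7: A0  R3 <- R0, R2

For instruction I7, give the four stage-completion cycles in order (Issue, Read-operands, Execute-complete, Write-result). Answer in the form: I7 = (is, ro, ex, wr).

I1  is:1  ro:2  ex:7  wr:8
I2  is:2  ro:9  ex:11  wr:12  — RAW R1: wait I1 write@8
I3  is:3  ro:4  ex:5  wr:10  — WAR R7: wait I2 read@9
I4  is:9  ro:11  ex:16  wr:17  — struct: M0 busy until I1 writes@8, RAW R7: wait I3 write@10
I5  is:18  ro:19  ex:24  wr:25  — struct: M0 busy until I4 writes@17
I6  is:19  ro:20  ex:25  wr:26
I7  is:20  ro:26  ex:27  wr:28  — RAW R2: wait I5 write@25

I7 = (20, 26, 27, 28)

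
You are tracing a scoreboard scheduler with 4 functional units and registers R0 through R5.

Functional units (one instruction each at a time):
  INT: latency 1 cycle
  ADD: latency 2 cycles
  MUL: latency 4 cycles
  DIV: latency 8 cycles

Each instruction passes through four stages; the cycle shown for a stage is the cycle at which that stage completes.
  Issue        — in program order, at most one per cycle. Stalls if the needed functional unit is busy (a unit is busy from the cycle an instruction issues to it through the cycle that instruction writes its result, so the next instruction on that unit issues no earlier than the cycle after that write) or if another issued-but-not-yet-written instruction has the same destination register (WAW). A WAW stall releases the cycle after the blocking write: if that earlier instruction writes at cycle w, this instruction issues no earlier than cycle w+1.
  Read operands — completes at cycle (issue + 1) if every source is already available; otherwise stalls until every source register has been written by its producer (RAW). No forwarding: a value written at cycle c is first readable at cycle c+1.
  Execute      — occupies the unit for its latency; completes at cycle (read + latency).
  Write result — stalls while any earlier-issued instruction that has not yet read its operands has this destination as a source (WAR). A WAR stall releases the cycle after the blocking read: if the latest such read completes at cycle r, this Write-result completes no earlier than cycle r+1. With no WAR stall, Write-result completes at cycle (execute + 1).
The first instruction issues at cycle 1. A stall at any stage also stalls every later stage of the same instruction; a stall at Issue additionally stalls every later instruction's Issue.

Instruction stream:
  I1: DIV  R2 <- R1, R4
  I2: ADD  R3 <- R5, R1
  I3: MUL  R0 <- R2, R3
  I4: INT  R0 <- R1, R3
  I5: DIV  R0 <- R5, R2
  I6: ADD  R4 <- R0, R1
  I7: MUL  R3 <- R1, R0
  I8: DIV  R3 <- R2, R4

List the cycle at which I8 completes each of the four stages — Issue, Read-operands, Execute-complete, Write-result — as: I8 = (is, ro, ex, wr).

[1] issue I1 (DIV)
[2] I1 read-ops, issue I2 (ADD)
[3] I2 read-ops, issue I3 (MUL)
[5] I2 finished on ADD
[6] I2→R3
[10] I1 finished on DIV
[11] I1→R2
[12] I3 read-ops
[16] I3 finished on MUL
[17] I3→R0
[18] issue I4 (INT)
[19] I4 read-ops
[20] I4 finished on INT
[21] I4→R0
[22] issue I5 (DIV)
[23] I5 read-ops, issue I6 (ADD)
[24] issue I7 (MUL)
[31] I5 finished on DIV
[32] I5→R0
[33] I6 read-ops, I7 read-ops
[35] I6 finished on ADD
[36] I6→R4
[37] I7 finished on MUL
[38] I7→R3
[39] issue I8 (DIV)
[40] I8 read-ops
[48] I8 finished on DIV
[49] I8→R3

I8 = (39, 40, 48, 49)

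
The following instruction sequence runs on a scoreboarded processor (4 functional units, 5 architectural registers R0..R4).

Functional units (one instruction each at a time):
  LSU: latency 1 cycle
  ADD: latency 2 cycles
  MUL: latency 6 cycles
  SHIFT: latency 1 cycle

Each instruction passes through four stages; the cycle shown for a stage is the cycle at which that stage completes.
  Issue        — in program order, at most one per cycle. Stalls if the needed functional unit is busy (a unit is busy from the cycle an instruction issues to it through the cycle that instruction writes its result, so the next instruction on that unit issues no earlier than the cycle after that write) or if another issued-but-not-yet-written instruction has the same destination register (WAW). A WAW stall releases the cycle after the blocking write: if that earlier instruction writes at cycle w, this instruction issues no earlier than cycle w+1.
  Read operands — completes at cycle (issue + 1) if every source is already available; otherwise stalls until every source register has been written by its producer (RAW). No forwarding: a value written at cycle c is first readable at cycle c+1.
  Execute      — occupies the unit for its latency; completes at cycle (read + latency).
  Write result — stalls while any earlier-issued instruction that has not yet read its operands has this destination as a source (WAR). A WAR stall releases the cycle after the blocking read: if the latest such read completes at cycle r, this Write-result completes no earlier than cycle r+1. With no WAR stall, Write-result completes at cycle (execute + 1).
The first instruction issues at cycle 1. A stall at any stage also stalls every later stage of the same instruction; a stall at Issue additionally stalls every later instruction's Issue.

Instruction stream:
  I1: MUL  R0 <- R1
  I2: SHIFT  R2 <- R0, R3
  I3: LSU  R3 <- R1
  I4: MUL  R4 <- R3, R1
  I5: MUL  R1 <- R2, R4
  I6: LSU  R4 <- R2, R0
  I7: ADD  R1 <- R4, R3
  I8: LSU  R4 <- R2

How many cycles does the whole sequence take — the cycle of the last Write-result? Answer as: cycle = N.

t=1  I1→MUL
t=2  I1 RO, I2→SHIFT
t=3  I3→LSU
t=4  I3 RO
t=5  I3 EX
t=8  I1 EX
t=9  I1 WR R0
t=10  I2 RO, I4→MUL
t=11  I2 EX, I3 WR R3
t=12  I2 WR R2, I4 RO
t=18  I4 EX
t=19  I4 WR R4
t=20  I5→MUL
t=21  I5 RO, I6→LSU
t=22  I6 RO
t=23  I6 EX
t=24  I6 WR R4
t=27  I5 EX
t=28  I5 WR R1
t=29  I7→ADD
t=30  I7 RO, I8→LSU
t=31  I8 RO
t=32  I7 EX, I8 EX
t=33  I7 WR R1, I8 WR R4

cycle = 33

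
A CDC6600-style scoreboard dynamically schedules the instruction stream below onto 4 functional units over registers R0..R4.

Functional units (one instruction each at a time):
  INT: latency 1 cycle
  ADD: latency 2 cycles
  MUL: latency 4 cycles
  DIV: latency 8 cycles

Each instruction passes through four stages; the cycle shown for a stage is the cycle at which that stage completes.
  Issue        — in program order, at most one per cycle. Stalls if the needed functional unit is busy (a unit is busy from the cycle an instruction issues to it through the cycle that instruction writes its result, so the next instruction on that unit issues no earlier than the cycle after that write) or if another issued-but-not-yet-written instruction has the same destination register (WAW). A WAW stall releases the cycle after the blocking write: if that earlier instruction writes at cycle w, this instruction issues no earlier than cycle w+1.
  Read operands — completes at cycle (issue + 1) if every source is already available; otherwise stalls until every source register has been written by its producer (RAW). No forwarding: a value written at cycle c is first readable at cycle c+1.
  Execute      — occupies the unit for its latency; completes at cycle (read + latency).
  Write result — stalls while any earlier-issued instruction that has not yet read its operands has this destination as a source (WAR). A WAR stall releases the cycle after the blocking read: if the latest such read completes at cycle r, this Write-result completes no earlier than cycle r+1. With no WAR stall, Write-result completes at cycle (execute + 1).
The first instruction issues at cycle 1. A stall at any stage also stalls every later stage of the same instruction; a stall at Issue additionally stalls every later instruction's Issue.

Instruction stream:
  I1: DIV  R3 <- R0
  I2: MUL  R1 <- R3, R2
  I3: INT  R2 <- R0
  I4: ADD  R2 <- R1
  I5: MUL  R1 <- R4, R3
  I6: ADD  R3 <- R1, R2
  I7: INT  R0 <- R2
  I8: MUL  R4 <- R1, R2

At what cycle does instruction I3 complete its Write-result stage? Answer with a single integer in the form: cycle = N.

cycle = 13

I1 -> (1, 2, 10, 11)
I2 -> (2, 12, 16, 17)  // RAW R3: wait I1 write@11
I3 -> (3, 4, 5, 13)  // WAR R2: wait I2 read@12
I4 -> (14, 18, 20, 21)  // WAW R2: wait I3 write@13, RAW R1: wait I2 write@17
I5 -> (18, 19, 23, 24)  // struct: MUL busy until I2 writes@17
I6 -> (22, 25, 27, 28)  // struct: ADD busy until I4 writes@21, RAW R1: wait I5 write@24
I7 -> (23, 24, 25, 26)
I8 -> (25, 26, 30, 31)  // struct: MUL busy until I5 writes@24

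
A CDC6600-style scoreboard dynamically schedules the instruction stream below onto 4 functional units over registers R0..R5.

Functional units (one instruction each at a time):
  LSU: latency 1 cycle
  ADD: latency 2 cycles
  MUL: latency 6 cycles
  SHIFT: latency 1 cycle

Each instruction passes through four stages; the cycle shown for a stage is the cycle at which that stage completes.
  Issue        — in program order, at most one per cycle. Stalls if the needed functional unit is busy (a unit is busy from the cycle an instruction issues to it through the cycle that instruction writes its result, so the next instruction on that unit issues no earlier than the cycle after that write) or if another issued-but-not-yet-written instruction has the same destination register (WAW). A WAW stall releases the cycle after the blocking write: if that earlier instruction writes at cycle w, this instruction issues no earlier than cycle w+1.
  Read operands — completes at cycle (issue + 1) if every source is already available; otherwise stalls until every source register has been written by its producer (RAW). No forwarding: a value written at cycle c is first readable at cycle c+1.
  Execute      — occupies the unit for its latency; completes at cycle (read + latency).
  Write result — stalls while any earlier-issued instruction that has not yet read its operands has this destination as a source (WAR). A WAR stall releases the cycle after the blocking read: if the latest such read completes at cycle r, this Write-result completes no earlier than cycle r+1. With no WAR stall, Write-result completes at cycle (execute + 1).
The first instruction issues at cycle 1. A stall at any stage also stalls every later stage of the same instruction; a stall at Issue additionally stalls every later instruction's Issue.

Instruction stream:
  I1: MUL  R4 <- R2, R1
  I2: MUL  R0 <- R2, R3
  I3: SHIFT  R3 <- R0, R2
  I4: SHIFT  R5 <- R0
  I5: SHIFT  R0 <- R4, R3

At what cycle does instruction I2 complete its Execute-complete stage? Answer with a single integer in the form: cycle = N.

cycle = 17

1) issue 1, read 2, done 8, write 9
2) issue 10, read 11, done 17, write 18  <struct: MUL busy until I1 writes@9>
3) issue 11, read 19, done 20, write 21  <RAW R0: wait I2 write@18>
4) issue 22, read 23, done 24, write 25  <struct: SHIFT busy until I3 writes@21>
5) issue 26, read 27, done 28, write 29  <struct: SHIFT busy until I4 writes@25>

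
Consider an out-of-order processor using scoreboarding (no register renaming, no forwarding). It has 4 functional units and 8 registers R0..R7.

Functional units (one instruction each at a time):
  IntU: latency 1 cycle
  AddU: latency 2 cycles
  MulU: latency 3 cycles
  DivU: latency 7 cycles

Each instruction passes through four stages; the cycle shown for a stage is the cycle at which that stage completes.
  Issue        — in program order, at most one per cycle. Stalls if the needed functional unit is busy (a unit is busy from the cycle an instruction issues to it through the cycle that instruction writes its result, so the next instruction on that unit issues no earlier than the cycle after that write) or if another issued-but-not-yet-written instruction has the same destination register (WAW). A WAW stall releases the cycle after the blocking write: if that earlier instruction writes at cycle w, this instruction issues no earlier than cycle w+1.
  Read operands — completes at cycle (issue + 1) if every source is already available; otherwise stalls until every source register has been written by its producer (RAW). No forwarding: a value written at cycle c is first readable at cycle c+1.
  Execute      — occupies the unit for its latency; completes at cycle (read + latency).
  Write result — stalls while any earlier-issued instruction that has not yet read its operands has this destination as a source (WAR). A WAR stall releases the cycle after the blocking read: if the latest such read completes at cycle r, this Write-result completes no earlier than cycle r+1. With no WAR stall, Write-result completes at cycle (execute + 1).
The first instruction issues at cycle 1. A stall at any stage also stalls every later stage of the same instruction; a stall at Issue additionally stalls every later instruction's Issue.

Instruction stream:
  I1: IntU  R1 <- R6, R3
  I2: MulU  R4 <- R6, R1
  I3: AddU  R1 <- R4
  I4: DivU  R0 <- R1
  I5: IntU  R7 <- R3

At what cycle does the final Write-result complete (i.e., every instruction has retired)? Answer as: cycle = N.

cycle = 22

I1  is:1  ro:2  ex:3  wr:4
I2  is:2  ro:5  ex:8  wr:9  — RAW R1: wait I1 write@4
I3  is:5  ro:10  ex:12  wr:13  — WAW R1: wait I1 write@4, RAW R4: wait I2 write@9
I4  is:6  ro:14  ex:21  wr:22  — RAW R1: wait I3 write@13
I5  is:7  ro:8  ex:9  wr:10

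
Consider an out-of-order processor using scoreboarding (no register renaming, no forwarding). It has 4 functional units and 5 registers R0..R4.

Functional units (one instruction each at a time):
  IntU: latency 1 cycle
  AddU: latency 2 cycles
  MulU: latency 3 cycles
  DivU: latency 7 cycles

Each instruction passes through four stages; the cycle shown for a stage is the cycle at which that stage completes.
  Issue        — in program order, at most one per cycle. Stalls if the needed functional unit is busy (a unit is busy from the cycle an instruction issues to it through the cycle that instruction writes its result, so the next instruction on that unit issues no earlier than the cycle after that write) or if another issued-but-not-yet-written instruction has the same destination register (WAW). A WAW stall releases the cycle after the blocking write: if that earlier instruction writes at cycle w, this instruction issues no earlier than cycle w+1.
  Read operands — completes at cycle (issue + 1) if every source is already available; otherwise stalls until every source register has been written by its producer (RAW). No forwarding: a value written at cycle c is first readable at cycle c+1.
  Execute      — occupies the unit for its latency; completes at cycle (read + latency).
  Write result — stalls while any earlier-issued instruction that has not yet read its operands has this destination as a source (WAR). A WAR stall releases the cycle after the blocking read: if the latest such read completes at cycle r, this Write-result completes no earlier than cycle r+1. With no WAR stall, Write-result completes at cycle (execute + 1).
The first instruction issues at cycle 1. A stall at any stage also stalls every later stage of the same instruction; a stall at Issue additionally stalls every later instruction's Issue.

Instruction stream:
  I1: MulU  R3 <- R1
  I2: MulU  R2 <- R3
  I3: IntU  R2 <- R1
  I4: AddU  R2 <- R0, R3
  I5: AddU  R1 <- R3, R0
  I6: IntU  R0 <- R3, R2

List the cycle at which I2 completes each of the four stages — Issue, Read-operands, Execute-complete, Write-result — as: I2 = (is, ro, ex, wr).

[1] issue I1 (MulU)
[2] I1 read-ops
[5] I1 finished on MulU
[6] I1→R3
[7] issue I2 (MulU)
[8] I2 read-ops
[11] I2 finished on MulU
[12] I2→R2
[13] issue I3 (IntU)
[14] I3 read-ops
[15] I3 finished on IntU
[16] I3→R2
[17] issue I4 (AddU)
[18] I4 read-ops
[20] I4 finished on AddU
[21] I4→R2
[22] issue I5 (AddU)
[23] I5 read-ops · issue I6 (IntU)
[24] I6 read-ops
[25] I5 finished on AddU · I6 finished on IntU
[26] I5→R1 · I6→R0

I2 = (7, 8, 11, 12)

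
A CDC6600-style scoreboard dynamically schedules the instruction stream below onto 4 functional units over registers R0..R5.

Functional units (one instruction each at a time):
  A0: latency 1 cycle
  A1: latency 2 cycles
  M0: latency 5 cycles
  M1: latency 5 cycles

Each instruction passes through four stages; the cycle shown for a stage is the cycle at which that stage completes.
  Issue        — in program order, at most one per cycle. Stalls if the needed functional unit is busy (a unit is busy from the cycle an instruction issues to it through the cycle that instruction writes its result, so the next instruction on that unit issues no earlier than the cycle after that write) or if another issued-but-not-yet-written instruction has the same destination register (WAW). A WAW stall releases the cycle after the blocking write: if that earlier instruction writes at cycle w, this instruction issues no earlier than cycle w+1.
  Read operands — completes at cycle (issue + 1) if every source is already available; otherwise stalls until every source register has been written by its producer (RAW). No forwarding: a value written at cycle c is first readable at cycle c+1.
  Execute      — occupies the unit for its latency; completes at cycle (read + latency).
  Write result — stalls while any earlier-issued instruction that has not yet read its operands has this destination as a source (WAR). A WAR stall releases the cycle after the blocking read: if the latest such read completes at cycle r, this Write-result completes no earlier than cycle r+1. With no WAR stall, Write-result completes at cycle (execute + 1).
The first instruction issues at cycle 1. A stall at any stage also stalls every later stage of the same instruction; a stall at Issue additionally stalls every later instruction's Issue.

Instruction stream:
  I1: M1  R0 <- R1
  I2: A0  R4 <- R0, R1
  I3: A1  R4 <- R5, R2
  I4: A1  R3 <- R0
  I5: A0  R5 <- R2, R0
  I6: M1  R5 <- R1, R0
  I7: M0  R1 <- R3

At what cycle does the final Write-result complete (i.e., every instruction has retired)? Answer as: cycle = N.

cycle = 30

  I1 | 1 | 2 | 7 | 8
  I2 | 2 | 9 | 10 | 11   RAW R0: wait I1 write@8
  I3 | 12 | 13 | 15 | 16   WAW R4: wait I2 write@11
  I4 | 17 | 18 | 20 | 21   struct: A1 busy until I3 writes@16
  I5 | 18 | 19 | 20 | 21
  I6 | 22 | 23 | 28 | 29   WAW R5: wait I5 write@21
  I7 | 23 | 24 | 29 | 30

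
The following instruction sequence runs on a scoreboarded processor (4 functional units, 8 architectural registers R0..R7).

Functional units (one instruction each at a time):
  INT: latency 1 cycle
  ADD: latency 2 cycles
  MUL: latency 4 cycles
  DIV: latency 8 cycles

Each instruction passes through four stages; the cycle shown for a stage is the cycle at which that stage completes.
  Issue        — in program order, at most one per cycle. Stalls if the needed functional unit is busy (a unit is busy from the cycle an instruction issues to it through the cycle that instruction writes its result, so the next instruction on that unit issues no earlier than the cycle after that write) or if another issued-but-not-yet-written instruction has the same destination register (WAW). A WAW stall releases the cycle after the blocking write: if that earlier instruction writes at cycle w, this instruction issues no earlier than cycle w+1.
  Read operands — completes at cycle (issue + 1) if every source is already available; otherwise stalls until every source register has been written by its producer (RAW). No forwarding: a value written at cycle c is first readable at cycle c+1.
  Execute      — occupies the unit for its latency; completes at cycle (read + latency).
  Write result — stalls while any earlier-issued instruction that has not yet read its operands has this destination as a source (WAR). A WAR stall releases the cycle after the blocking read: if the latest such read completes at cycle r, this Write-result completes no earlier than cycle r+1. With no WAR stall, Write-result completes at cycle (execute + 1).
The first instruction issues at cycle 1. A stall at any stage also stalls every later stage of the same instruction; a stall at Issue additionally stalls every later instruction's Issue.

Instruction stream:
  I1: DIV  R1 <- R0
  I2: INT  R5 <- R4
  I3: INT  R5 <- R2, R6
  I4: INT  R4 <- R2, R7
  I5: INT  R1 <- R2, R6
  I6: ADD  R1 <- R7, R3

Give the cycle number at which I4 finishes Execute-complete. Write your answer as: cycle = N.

cycle = 12

I1  is:1  ro:2  ex:10  wr:11
I2  is:2  ro:3  ex:4  wr:5
I3  is:6  ro:7  ex:8  wr:9  — struct: INT busy until I2 writes@5
I4  is:10  ro:11  ex:12  wr:13  — struct: INT busy until I3 writes@9
I5  is:14  ro:15  ex:16  wr:17  — struct: INT busy until I4 writes@13
I6  is:18  ro:19  ex:21  wr:22  — WAW R1: wait I5 write@17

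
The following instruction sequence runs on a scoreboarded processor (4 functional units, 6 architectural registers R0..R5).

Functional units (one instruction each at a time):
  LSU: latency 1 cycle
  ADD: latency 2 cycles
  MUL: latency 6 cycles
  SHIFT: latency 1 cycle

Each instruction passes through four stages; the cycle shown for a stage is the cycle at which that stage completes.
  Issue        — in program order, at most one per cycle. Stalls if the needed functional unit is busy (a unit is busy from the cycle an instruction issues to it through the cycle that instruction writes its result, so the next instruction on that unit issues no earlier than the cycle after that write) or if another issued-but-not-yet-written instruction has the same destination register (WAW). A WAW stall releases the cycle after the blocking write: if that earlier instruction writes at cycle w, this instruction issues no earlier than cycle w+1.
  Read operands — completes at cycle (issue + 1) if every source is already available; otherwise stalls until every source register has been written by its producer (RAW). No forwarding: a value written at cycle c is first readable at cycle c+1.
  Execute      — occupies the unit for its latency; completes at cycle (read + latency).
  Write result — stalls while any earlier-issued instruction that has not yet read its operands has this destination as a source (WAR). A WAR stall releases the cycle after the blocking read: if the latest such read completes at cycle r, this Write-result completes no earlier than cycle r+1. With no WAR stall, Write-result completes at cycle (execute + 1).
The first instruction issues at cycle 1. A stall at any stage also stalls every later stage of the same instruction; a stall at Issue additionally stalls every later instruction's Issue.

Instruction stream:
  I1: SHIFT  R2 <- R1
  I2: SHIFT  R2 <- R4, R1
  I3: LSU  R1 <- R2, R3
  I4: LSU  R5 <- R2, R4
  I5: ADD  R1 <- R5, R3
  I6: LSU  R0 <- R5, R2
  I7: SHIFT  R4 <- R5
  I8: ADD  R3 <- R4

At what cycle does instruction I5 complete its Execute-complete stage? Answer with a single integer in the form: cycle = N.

t=1  I1 dispatched to SHIFT
t=2  I1 operands ready
t=3  I1 complete
t=4  R2←I1
t=5  I2 dispatched to SHIFT
t=6  I2 operands ready; I3 dispatched to LSU
t=7  I2 complete
t=8  R2←I2
t=9  I3 operands ready
t=10  I3 complete
t=11  R1←I3
t=12  I4 dispatched to LSU
t=13  I4 operands ready; I5 dispatched to ADD
t=14  I4 complete
t=15  R5←I4
t=16  I5 operands ready; I6 dispatched to LSU
t=17  I6 operands ready; I7 dispatched to SHIFT
t=18  I5 complete; I6 complete; I7 operands ready
t=19  R1←I5; R0←I6; I7 complete
t=20  R4←I7; I8 dispatched to ADD
t=21  I8 operands ready
t=23  I8 complete
t=24  R3←I8

cycle = 18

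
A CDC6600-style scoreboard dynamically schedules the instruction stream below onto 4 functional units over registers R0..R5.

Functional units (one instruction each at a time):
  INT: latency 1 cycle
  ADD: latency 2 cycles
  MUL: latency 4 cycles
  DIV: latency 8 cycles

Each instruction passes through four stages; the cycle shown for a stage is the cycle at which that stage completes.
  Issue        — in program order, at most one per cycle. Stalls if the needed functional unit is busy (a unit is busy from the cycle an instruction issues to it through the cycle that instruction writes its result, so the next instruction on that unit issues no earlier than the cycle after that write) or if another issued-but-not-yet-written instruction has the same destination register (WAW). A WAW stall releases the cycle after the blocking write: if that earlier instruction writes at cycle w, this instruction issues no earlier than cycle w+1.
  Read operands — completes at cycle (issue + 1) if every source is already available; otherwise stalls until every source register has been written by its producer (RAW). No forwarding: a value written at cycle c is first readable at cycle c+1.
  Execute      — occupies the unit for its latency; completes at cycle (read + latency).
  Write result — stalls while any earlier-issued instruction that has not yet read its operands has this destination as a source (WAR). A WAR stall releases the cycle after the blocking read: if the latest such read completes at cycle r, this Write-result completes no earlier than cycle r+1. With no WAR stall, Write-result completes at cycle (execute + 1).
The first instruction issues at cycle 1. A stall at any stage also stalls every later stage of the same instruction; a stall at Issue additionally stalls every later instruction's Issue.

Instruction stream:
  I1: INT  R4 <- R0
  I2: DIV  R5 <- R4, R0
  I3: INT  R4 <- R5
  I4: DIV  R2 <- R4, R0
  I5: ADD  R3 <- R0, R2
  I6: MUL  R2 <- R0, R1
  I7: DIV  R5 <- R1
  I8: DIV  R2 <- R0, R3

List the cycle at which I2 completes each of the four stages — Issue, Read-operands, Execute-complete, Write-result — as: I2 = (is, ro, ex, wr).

I1 -> (1, 2, 3, 4)
I2 -> (2, 5, 13, 14)  // RAW R4: wait I1 write@4
I3 -> (5, 15, 16, 17)  // struct: INT busy until I1 writes@4, RAW R5: wait I2 write@14
I4 -> (15, 18, 26, 27)  // struct: DIV busy until I2 writes@14, RAW R4: wait I3 write@17
I5 -> (16, 28, 30, 31)  // RAW R2: wait I4 write@27
I6 -> (28, 29, 33, 34)  // WAW R2: wait I4 write@27
I7 -> (29, 30, 38, 39)
I8 -> (40, 41, 49, 50)  // struct: DIV busy until I7 writes@39

I2 = (2, 5, 13, 14)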